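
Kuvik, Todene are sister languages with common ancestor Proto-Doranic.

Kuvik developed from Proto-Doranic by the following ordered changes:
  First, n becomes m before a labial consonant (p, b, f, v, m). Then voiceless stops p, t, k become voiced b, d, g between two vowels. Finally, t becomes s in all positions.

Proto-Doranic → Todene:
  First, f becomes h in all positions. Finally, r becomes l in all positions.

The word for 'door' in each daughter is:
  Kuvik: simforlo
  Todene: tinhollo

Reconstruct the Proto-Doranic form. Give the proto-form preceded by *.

*tinforlo

Position 4: Kuvik has f, Todene has h. Kuvik preserves f here (none of its changes turn any other segment into f), so the proto-segment is *f.
Position 6: Kuvik has r, Todene has l. Kuvik preserves r here (none of its changes turn any other segment into r), so the proto-segment is *r.
Verify the candidate proto-form against each daughter:
Kuvik: start from *tinforlo.
  rule 1 (nasal place assimilation): tinforlo → timforlo
  rule 2: no change — timforlo
  rule 3 (unconditioned shift): timforlo → simforlo
  ⇒ Kuvik simforlo
Todene: *tinforlo > tinhorlo > tinhollo  (by unconditioned shift, unconditioned shift)
No other proto-form is consistent with every reflex, so the reconstruction is *tinforlo.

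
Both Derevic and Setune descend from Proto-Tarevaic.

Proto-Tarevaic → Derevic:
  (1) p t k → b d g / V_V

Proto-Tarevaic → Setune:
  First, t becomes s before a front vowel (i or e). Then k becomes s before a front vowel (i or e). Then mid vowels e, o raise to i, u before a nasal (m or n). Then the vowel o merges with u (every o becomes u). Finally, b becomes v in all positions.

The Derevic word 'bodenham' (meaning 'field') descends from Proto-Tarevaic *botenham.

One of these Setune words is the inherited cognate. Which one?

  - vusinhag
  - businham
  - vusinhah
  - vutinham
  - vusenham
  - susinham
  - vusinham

Setune: *botenham > bosenham > bosinham > businham > vusinham  (by palatalisation, pre-nasal raising, vowel merger, unconditioned shift)
The other candidates each miss or misapply at least one Setune change.

vusinham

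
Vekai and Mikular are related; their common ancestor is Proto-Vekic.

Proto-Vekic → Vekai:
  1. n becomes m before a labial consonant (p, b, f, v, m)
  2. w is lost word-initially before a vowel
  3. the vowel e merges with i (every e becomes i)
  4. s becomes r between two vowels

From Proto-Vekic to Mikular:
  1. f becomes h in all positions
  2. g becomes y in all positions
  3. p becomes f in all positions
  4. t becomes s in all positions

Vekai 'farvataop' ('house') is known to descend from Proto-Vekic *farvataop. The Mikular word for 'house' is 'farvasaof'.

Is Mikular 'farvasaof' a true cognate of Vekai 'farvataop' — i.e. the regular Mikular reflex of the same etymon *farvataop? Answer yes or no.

no

Derive the expected Mikular reflex of *farvataop:
Mikular: start from *farvataop.
  rule 1 (unconditioned shift): farvataop → harvataop
  rule 2: no change — harvataop
  rule 3 (unconditioned shift): harvataop → harvataof
  rule 4 (unconditioned shift): harvataof → harvasaof
  ⇒ Mikular harvasaof
The regular Mikular reflex would be 'harvasaof', but the attested form is 'farvasaof'. The correspondence is irregular, so they are not cognates (the Mikular form has a different source).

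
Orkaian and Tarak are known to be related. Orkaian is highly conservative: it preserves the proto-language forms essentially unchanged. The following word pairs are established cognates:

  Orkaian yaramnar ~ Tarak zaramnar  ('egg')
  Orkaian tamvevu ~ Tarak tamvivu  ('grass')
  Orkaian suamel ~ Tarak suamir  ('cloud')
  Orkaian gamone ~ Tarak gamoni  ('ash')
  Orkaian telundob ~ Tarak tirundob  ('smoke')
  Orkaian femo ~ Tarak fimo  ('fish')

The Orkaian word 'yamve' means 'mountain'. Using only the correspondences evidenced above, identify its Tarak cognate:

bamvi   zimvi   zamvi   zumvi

zamvi

yaramnar ~ zaramnar — Orkaian y corresponds to Tarak z word-initially before a back vowel.
gamone ~ gamoni — Orkaian e corresponds to Tarak i word-finally.
Applying these to Orkaian 'yamve':
  yamve → zamve   (y→z word-initially before a back vowel)
  zamve → zamvi   (e→i word-finally)
So the Tarak cognate is 'zamvi'.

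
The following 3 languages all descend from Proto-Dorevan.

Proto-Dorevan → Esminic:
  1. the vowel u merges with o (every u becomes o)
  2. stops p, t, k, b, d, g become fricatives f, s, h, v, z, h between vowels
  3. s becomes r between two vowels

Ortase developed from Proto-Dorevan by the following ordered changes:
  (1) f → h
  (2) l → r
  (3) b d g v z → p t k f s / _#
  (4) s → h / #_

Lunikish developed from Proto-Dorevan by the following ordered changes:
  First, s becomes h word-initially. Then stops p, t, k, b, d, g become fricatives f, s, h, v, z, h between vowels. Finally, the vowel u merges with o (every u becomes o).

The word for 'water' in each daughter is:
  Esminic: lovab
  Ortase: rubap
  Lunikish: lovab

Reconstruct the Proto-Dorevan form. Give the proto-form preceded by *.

Position 2: Esminic has o, Ortase has u, Lunikish has o. Ortase preserves u here (none of its changes turn any other segment into u), so the proto-segment is *u.
Position 5: Esminic has b, Ortase has p, Lunikish has b. Esminic preserves b here (none of its changes turn any other segment into b), so the proto-segment is *b.
This points to *lubab. Verify forward in each daughter:
Esminic: start from *lubab.
  rule 1 (vowel merger): lubab → lobab
  rule 2 (intervocalic lenition): lobab → lovab
  rule 3: no change — lovab
  ⇒ Esminic lovab
Ortase: *lubab > rubab > rubap  (by unconditioned shift, final devoicing)
Lunikish: start from *lubab.
  rule 1: no change — lubab
  rule 2 (intervocalic lenition): lubab → luvab
  rule 3 (vowel merger): luvab → lovab
  ⇒ Lunikish lovab
No other proto-form is consistent with every reflex, so the reconstruction is *lubab.

*lubab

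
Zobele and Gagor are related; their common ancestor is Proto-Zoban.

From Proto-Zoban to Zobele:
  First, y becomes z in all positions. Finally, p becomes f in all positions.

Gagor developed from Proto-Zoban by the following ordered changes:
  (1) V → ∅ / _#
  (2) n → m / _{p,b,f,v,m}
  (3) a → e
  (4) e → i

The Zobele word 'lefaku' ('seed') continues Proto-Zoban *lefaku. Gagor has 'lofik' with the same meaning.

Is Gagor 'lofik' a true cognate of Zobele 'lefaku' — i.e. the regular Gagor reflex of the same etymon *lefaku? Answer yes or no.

Derive the expected Gagor reflex of *lefaku:
Gagor: start from *lefaku.
  rule 1 (apocope): lefaku → lefak
  rule 2: no change — lefak
  rule 3 (vowel merger): lefak → lefek
  rule 4 (vowel merger): lefek → lifik
  ⇒ Gagor lifik
The regular Gagor reflex would be 'lifik', but the attested form is 'lofik'. The correspondence is irregular, so they are not cognates (the Gagor form has a different source).

no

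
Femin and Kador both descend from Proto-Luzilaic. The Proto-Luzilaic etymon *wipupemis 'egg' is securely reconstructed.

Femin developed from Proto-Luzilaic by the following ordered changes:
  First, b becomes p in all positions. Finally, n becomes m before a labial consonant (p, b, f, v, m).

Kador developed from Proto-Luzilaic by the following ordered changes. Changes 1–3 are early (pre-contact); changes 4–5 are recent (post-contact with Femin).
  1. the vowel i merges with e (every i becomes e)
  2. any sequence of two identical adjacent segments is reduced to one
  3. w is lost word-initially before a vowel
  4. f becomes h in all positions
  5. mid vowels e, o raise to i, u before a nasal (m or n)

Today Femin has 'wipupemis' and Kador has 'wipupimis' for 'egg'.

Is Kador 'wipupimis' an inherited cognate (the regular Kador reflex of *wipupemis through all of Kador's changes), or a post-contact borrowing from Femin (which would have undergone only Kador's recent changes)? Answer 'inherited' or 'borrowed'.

borrowed

If inherited, *wipupemis would pass through all of Kador's changes:
Kador: *wipupemis > wepupemes > epupemes > epupimes  (by vowel merger, glide loss, pre-nasal raising)
If borrowed from Femin 'wipupemis' after the early changes, it would undergo only the recent ones:
  rule 4 (unconditioned shift): no change (wipupemis)
  rule 5 (pre-nasal raising): wipupemis → wipupimis
  ⇒ as a loan: wipupimis
Kador 'wipupimis' matches the loan outcome 'wipupimis', not the inherited 'epupimes' — it skipped the early Kador changes, so it was borrowed from Femin.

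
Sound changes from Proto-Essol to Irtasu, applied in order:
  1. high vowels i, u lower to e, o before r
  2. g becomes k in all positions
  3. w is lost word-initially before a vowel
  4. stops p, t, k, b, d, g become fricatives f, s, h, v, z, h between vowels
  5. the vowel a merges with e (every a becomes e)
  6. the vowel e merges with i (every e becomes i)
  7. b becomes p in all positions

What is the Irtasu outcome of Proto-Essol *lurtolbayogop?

lortolpiyohop

Irtasu: *lurtolbayogop > lortolbayogop > lortolbayokop > lortolbayohop > lortolbeyohop > lortolbiyohop > lortolpiyohop  (by pre-rhotic lowering, unconditioned shift, intervocalic lenition, vowel merger, vowel merger, unconditioned shift)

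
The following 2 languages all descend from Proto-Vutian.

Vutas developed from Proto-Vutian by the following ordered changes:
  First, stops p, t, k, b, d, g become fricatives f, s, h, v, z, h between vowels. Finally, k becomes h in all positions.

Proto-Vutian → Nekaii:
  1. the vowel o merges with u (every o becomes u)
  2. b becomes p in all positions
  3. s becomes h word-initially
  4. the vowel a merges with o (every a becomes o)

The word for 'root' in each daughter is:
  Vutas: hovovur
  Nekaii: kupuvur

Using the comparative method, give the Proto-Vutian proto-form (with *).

Position 1: Vutas has h, Nekaii has k. Nekaii preserves k here (none of its changes turn any other segment into k), so the proto-segment is *k.
Position 3: Vutas has v, Nekaii has p. Taking the neighbouring segments as reconstructed: Vutas v could go back to *b or *v; Nekaii p could go back to *p or *b — the one source consistent with every daughter is *b.
Verify the candidate proto-form against each daughter:
Vutas: start from *kobovur.
  rule 1 (intervocalic lenition): kobovur → kovovur
  rule 2 (unconditioned shift): kovovur → hovovur
  ⇒ Vutas hovovur
Nekaii: *kobovur
  kobovur → kubuvur   [vowel merger]
  kubuvur → kupuvur   [unconditioned shift]
  kupuvur (rule 3 does not apply)
  kupuvur (rule 4 does not apply)
  giving Nekaii kupuvur.
Only *kobovur yields all of Vutas hovovur, Nekaii kupuvur.

*kobovur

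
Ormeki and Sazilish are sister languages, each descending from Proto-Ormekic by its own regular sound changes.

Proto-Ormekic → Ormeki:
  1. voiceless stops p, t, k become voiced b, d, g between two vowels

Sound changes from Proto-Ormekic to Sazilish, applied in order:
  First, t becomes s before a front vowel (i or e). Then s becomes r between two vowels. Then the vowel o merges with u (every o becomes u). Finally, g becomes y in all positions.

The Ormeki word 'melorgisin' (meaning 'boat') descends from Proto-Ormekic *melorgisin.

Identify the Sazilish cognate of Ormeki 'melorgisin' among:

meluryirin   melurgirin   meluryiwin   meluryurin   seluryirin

Sazilish: *melorgisin
  melorgisin (rule 1 does not apply)
  melorgisin → melorgirin   [rhotacism]
  melorgirin → melurgirin   [vowel merger]
  melurgirin → meluryirin   [unconditioned shift]
  giving Sazilish meluryirin.
Only 'meluryirin' matches the regular Sazilish development of *melorgisin.

meluryirin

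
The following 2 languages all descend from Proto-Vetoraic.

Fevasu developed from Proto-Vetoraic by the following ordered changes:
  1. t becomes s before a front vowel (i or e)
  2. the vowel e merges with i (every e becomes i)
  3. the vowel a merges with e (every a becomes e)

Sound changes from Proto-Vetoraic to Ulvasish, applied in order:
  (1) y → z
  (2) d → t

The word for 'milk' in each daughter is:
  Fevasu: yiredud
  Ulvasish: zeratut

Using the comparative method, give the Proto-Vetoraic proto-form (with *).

*yeradud

Position 7: Fevasu has d, Ulvasish has t. Fevasu preserves d here (none of its changes turn any other segment into d), so the proto-segment is *d.
Position 2: Fevasu has i, Ulvasish has e. Ulvasish preserves e here (none of its changes turn any other segment into e), so the proto-segment is *e.
Position 1: Fevasu has y, Ulvasish has z. Fevasu preserves y here (none of its changes turn any other segment into y), so the proto-segment is *y.
Verify the candidate proto-form against each daughter:
Fevasu: start from *yeradud.
  rule 1: no change — yeradud
  rule 2 (vowel merger): yeradud → yiradud
  rule 3 (vowel merger): yiradud → yiredud
  ⇒ Fevasu yiredud
Ulvasish: *yeradud > zeradud > zeratut  (by unconditioned shift, unconditioned shift)
*yeradud is the unique common source.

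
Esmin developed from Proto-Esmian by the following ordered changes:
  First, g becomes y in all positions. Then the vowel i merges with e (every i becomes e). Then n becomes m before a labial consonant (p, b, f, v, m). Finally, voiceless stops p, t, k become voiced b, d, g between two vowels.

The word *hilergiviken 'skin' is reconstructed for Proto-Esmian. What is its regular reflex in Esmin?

heleryevegen

Esmin: *hilergiviken > hileryiviken > heleryeveken > heleryevegen  (by unconditioned shift, vowel merger, intervocalic voicing)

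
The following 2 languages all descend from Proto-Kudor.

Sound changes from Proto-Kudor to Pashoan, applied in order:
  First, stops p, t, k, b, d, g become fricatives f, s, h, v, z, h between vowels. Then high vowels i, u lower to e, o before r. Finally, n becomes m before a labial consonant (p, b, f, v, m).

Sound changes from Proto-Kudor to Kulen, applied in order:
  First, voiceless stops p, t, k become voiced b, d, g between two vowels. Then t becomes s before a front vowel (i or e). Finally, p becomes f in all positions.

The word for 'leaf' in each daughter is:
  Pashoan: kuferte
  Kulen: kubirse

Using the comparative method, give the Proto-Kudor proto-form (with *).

Position 4: Pashoan has e, Kulen has i. Kulen preserves i here (none of its changes turn any other segment into i), so the proto-segment is *i.
Position 3: Pashoan has f, Kulen has b. Taking the neighbouring segments as reconstructed: Pashoan f could go back to *p or *f; Kulen b could go back to *p or *b — the one source consistent with every daughter is *p.
Continuing position by position gives *kupirte; check it forward:
Pashoan: *kupirte > kufirte > kuferte  (by intervocalic lenition, pre-rhotic lowering)
Kulen: start from *kupirte.
  rule 1 (intervocalic voicing): kupirte → kubirte
  rule 2 (palatalisation): kubirte → kubirse
  rule 3: no change — kubirse
  ⇒ Kulen kubirse
*kupirte is the unique common source.

*kupirte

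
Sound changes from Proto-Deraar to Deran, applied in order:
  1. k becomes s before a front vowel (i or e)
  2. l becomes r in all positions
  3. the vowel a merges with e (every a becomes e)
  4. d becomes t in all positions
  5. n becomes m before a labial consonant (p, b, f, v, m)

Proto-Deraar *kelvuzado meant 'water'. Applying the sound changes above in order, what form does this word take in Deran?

servuzeto

Deran: start from *kelvuzado.
  rule 1 (palatalisation): kelvuzado → selvuzado
  rule 2 (unconditioned shift): selvuzado → servuzado
  rule 3 (vowel merger): servuzado → servuzedo
  rule 4 (unconditioned shift): servuzedo → servuzeto
  rule 5: no change — servuzeto
  ⇒ Deran servuzeto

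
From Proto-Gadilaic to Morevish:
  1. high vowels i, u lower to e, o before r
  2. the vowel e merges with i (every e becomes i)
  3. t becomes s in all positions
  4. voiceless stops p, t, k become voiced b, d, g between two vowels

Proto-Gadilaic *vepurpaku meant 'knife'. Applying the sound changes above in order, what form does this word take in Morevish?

Morevish: start from *vepurpaku.
  rule 1 (pre-rhotic lowering): vepurpaku → veporpaku
  rule 2 (vowel merger): veporpaku → viporpaku
  rule 3: no change — viporpaku
  rule 4 (intervocalic voicing): viporpaku → viborpagu
  ⇒ Morevish viborpagu

viborpagu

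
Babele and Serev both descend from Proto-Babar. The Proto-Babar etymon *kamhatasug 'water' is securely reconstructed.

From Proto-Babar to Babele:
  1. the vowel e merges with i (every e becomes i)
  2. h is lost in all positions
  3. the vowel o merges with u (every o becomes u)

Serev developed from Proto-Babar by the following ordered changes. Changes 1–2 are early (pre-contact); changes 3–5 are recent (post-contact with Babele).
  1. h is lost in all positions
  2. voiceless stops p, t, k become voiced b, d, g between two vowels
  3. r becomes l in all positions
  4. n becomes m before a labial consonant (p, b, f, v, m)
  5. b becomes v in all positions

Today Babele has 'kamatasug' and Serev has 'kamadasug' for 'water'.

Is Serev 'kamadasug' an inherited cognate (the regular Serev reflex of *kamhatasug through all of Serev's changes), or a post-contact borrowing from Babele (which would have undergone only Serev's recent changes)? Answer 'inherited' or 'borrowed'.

If inherited, *kamhatasug would pass through all of Serev's changes:
Serev: *kamhatasug > kamatasug > kamadasug  (by h-loss, intervocalic voicing)
If borrowed from Babele 'kamatasug' after the early changes, it would undergo only the recent ones:
  rule 3 (unconditioned shift): no change (kamatasug)
  rule 4 (nasal place assimilation): no change (kamatasug)
  rule 5 (unconditioned shift): no change (kamatasug)
  ⇒ as a loan: kamatasug
Serev 'kamadasug' matches the inherited outcome exactly, so it is an inherited cognate, not a loan.

inherited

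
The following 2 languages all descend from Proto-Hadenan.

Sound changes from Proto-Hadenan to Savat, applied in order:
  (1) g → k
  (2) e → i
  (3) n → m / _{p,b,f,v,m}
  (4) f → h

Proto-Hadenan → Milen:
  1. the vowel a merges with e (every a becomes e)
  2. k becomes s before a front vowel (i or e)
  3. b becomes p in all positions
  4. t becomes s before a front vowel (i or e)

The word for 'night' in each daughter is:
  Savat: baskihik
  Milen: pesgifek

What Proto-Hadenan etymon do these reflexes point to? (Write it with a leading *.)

Position 7: Savat has i, Milen has e. Taking the neighbouring segments as reconstructed: Savat i could go back to *e or *i; Milen e could go back to *a or *e — the one source consistent with every daughter is *e.
Position 4: Savat has k, Milen has g. Milen preserves g here (none of its changes turn any other segment into g), so the proto-segment is *g.
This points to *basgifek. Verify forward in each daughter:
Savat: *basgifek
  basgifek → baskifek   [unconditioned shift]
  baskifek → baskifik   [vowel merger]
  baskifik (rule 3 does not apply)
  baskifik → baskihik   [unconditioned shift]
  giving Savat baskihik.
Milen: start from *basgifek.
  rule 1 (vowel merger): basgifek → besgifek
  rule 2: no change — besgifek
  rule 3 (unconditioned shift): besgifek → pesgifek
  rule 4: no change — pesgifek
  ⇒ Milen pesgifek
Only *basgifek yields all of Savat baskihik, Milen pesgifek.

*basgifek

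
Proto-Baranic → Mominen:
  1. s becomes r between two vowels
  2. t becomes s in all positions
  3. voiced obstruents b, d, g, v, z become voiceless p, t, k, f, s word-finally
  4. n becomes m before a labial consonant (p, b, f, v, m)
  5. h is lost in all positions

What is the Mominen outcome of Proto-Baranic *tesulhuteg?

Mominen: start from *tesulhuteg.
  rule 1 (rhotacism): tesulhuteg → terulhuteg
  rule 2 (unconditioned shift): terulhuteg → serulhuseg
  rule 3 (final devoicing): serulhuseg → serulhusek
  rule 4: no change — serulhusek
  rule 5 (h-loss): serulhusek → serulusek
  ⇒ Mominen serulusek

serulusek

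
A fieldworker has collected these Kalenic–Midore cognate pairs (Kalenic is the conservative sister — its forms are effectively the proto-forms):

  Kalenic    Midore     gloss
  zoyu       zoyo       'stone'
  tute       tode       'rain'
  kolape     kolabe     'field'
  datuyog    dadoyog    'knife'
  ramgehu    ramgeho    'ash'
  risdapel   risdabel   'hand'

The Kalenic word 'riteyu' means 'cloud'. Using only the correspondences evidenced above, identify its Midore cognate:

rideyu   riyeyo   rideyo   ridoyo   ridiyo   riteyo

rideyo

tute ~ tode — Kalenic t corresponds to Midore d between vowels (before a front vowel).
zoyu ~ zoyo, ramgehu ~ ramgeho — Kalenic u corresponds to Midore o word-finally.
Applying these to Kalenic 'riteyu':
  riteyu → rideyu   (t→d between vowels (before a front vowel))
  rideyu → rideyo   (u→o word-finally)
So the Midore cognate is 'rideyo'.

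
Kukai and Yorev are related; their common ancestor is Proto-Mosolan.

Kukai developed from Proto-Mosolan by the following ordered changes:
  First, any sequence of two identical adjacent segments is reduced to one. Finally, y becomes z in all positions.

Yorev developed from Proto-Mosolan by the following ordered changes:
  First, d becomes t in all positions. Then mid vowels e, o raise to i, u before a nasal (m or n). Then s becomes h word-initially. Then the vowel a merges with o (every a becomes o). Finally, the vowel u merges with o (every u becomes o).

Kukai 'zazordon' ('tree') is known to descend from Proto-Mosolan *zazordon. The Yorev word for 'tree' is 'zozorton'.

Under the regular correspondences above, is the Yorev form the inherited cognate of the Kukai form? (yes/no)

yes

Derive the expected Yorev reflex of *zazordon:
Yorev: start from *zazordon.
  rule 1 (unconditioned shift): zazordon → zazorton
  rule 2 (pre-nasal raising): zazorton → zazortun
  rule 3: no change — zazortun
  rule 4 (vowel merger): zazortun → zozortun
  rule 5 (vowel merger): zozortun → zozorton
  ⇒ Yorev zozorton
Yorev 'zozorton' matches the regular reflex exactly, so the pair is cognate.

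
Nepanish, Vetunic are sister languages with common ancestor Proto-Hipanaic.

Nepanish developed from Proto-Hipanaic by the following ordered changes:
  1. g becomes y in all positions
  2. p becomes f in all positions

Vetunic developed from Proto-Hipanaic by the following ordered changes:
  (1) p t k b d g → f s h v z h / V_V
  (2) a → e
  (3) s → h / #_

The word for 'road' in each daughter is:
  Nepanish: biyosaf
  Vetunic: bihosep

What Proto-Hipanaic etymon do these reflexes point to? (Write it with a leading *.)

*bigosap

Position 6: Nepanish has a, Vetunic has e. Nepanish preserves a here (none of its changes turn any other segment into a), so the proto-segment is *a.
Position 3: Nepanish has y, Vetunic has h. Taking the neighbouring segments as reconstructed: Nepanish y could go back to *g or *y; Vetunic h could go back to *k or *g or *h — the one source consistent with every daughter is *g.
This points to *bigosap. Verify forward in each daughter:
Nepanish: *bigosap > biyosap > biyosaf  (by unconditioned shift, unconditioned shift)
Vetunic: *bigosap > bihosap > bihosep  (by intervocalic lenition, vowel merger)
Only *bigosap yields all of Nepanish biyosaf, Vetunic bihosep.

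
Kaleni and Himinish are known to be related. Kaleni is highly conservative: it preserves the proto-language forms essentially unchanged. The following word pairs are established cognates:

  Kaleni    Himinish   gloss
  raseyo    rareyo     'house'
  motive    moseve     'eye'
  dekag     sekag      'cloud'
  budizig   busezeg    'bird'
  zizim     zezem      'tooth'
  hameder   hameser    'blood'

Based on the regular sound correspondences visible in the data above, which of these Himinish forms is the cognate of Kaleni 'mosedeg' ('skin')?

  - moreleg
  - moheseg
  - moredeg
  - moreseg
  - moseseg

moreseg

raseyo ~ rareyo — Kaleni s corresponds to Himinish r between vowels (before a front vowel).
hameder ~ hameser — Kaleni d corresponds to Himinish s between vowels (before a front vowel).
Applying these to Kaleni 'mosedeg':
  mosedeg → moredeg   (s→r between vowels (before a front vowel))
  moredeg → moreseg   (d→s between vowels (before a front vowel))
So the Himinish cognate is 'moreseg'.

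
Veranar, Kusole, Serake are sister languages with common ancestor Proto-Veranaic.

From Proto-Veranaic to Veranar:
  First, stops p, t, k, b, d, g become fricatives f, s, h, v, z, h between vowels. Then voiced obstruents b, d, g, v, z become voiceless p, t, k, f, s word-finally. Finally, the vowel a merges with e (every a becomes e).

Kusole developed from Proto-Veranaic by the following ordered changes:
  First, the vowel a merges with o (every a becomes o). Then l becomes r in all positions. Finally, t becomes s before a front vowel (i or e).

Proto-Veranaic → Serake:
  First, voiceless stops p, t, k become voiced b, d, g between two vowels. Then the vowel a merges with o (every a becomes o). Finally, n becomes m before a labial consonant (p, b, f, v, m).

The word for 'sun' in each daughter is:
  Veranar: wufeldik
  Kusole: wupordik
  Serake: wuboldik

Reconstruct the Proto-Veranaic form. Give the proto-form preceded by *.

*wupaldik

Position 4: Veranar has e, Kusole has o, Serake has o. Taking the neighbouring segments as reconstructed: Veranar e could go back to *a or *e; Kusole o could go back to *a or *o; Serake o could go back to *a or *o — the one source consistent with every daughter is *a.
Position 5: Veranar has l, Kusole has r, Serake has l. Veranar preserves l here (none of its changes turn any other segment into l), so the proto-segment is *l.
Position 3: Veranar has f, Kusole has p, Serake has b. Kusole preserves p here (none of its changes turn any other segment into p), so the proto-segment is *p.
This points to *wupaldik. Verify forward in each daughter:
Veranar: *wupaldik > wufaldik > wufeldik  (by intervocalic lenition, vowel merger)
Kusole: *wupaldik > wupoldik > wupordik  (by vowel merger, unconditioned shift)
Serake: start from *wupaldik.
  rule 1 (intervocalic voicing): wupaldik → wubaldik
  rule 2 (vowel merger): wubaldik → wuboldik
  rule 3: no change — wuboldik
  ⇒ Serake wuboldik
Only *wupaldik yields all of Veranar wufeldik, Kusole wupordik, Serake wuboldik.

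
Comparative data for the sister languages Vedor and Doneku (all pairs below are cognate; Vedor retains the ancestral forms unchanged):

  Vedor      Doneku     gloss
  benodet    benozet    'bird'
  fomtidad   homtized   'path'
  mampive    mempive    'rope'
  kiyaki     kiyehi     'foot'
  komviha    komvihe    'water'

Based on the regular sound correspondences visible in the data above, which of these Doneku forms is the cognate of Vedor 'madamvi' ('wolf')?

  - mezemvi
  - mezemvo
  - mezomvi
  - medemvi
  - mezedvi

mezemvi

fomtidad ~ homtized, kiyaki ~ kiyehi — Vedor a corresponds to Doneku e after a consonant, before a consonant other than r, m, n, p, b, f, v.
fomtidad ~ homtized — Vedor d corresponds to Doneku z between vowels (before a back vowel).
mampive ~ mempive — Vedor a corresponds to Doneku e after a consonant, before a nasal.
Applying these to Vedor 'madamvi':
  madamvi → medamvi   (a→e after a consonant, before a consonant other than r, m, n, p, b, f, v)
  medamvi → mezamvi   (d→z between vowels (before a back vowel))
  mezamvi → mezemvi   (a→e after a consonant, before a nasal)
So the Doneku cognate is 'mezemvi'.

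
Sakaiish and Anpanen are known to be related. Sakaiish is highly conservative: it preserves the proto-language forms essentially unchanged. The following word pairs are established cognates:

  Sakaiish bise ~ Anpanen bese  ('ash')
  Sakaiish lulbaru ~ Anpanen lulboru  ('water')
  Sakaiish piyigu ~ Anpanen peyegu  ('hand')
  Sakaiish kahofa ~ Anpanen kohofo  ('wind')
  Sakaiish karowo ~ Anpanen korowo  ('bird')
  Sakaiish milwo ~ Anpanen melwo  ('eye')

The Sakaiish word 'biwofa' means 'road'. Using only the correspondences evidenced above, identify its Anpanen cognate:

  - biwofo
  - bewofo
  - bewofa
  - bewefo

bise ~ bese, piyigu ~ peyegu — Sakaiish i corresponds to Anpanen e after a consonant, before a consonant other than r, m, n, p, b, f, v.
kahofa ~ kohofo — Sakaiish a corresponds to Anpanen o word-finally.
Applying these to Sakaiish 'biwofa':
  biwofa → bewofa   (i→e after a consonant, before a consonant other than r, m, n, p, b, f, v)
  bewofa → bewofo   (a→o word-finally)
So the Anpanen cognate is 'bewofo'.

bewofo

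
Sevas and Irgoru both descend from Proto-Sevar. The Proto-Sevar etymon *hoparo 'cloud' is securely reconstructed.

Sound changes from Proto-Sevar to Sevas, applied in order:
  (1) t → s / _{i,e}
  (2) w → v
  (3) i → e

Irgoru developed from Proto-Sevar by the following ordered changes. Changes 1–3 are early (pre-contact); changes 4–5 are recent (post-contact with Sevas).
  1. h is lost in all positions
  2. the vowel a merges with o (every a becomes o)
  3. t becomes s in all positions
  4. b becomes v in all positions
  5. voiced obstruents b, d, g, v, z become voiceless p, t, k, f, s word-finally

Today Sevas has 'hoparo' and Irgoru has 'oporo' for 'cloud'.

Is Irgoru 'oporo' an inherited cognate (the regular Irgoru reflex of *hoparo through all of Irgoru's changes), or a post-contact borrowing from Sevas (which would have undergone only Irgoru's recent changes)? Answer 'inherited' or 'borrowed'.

If inherited, *hoparo would pass through all of Irgoru's changes:
Irgoru: start from *hoparo.
  rule 1 (h-loss): hoparo → oparo
  rule 2 (vowel merger): oparo → oporo
  rule 3: no change — oporo
  rule 4: no change — oporo
  rule 5: no change — oporo
  ⇒ Irgoru oporo
If borrowed from Sevas 'hoparo' after the early changes, it would undergo only the recent ones:
  rule 4 (unconditioned shift): no change (hoparo)
  rule 5 (final devoicing): no change (hoparo)
  ⇒ as a loan: hoparo
Irgoru 'oporo' matches the inherited outcome exactly, so it is an inherited cognate, not a loan.

inherited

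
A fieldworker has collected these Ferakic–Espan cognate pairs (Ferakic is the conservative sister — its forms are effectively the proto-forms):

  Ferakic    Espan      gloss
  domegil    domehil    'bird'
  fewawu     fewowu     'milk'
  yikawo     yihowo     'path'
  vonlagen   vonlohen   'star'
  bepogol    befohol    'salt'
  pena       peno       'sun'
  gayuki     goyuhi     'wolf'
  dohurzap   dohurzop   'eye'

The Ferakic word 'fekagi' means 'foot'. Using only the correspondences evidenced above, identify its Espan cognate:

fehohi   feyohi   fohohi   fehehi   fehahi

yikawo ~ yihowo — Ferakic k corresponds to Espan h between vowels (before a back vowel).
fewawu ~ fewowu, yikawo ~ yihowo — Ferakic a corresponds to Espan o after a consonant, before a consonant other than r, m, n, p, b, f, v.
domegil ~ domehil — Ferakic g corresponds to Espan h between vowels (before a front vowel).
Applying these to Ferakic 'fekagi':
  fekagi → fehagi   (k→h between vowels (before a back vowel))
  fehagi → fehogi   (a→o after a consonant, before a consonant other than r, m, n, p, b, f, v)
  fehogi → fehohi   (g→h between vowels (before a front vowel))
So the Espan cognate is 'fehohi'.

fehohi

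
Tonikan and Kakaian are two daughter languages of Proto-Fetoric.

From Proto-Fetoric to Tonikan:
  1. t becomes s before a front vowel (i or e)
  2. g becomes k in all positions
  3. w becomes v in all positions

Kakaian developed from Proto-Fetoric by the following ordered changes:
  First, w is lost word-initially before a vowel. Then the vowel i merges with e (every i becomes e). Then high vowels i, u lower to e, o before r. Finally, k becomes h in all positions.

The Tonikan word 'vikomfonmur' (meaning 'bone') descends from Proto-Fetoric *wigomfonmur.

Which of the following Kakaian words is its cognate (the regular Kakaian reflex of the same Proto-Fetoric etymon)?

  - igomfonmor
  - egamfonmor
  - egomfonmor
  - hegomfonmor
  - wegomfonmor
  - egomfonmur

egomfonmor

Kakaian: start from *wigomfonmur.
  rule 1 (glide loss): wigomfonmur → igomfonmur
  rule 2 (vowel merger): igomfonmur → egomfonmur
  rule 3 (pre-rhotic lowering): egomfonmur → egomfonmor
  rule 4: no change — egomfonmor
  ⇒ Kakaian egomfonmor
Only 'egomfonmor' matches the regular Kakaian development of *wigomfonmur.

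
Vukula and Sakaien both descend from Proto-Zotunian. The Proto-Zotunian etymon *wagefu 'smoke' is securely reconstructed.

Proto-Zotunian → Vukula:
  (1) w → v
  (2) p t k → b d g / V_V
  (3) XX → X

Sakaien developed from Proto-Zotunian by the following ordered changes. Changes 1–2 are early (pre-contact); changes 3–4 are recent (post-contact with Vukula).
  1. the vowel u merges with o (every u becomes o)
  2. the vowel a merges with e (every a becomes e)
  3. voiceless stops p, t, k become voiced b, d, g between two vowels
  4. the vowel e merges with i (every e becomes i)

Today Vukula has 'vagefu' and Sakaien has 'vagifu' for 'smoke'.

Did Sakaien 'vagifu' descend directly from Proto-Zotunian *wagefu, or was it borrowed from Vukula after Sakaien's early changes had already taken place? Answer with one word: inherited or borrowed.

If inherited, *wagefu would pass through all of Sakaien's changes:
Sakaien: *wagefu > wagefo > wegefo > wigifo  (by vowel merger, vowel merger, vowel merger)
If borrowed from Vukula 'vagefu' after the early changes, it would undergo only the recent ones:
  rule 3 (intervocalic voicing): no change (vagefu)
  rule 4 (vowel merger): vagefu → vagifu
  ⇒ as a loan: vagifu
Sakaien 'vagifu' matches the loan outcome 'vagifu', not the inherited 'wigifo' — it skipped the early Sakaien changes, so it was borrowed from Vukula.

borrowed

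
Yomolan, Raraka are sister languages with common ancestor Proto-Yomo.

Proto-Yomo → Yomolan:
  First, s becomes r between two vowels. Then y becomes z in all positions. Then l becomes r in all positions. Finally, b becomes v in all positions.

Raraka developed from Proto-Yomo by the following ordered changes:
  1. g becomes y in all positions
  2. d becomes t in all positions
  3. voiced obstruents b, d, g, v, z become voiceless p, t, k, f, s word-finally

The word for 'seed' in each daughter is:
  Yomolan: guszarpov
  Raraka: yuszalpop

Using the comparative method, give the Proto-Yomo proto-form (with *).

*guszalpob

Position 6: Yomolan has r, Raraka has l. Raraka preserves l here (none of its changes turn any other segment into l), so the proto-segment is *l.
Position 9: Yomolan has v, Raraka has p. Taking the neighbouring segments as reconstructed: Yomolan v could go back to *b or *v; Raraka p could go back to *p or *b — the one source consistent with every daughter is *b.
Continuing position by position gives *guszalpob; check it forward:
Yomolan: *guszalpob > guszarpob > guszarpov  (by unconditioned shift, unconditioned shift)
Raraka: *guszalpob > yuszalpob > yuszalpop  (by unconditioned shift, final devoicing)
Only *guszalpob yields all of Yomolan guszarpov, Raraka yuszalpop.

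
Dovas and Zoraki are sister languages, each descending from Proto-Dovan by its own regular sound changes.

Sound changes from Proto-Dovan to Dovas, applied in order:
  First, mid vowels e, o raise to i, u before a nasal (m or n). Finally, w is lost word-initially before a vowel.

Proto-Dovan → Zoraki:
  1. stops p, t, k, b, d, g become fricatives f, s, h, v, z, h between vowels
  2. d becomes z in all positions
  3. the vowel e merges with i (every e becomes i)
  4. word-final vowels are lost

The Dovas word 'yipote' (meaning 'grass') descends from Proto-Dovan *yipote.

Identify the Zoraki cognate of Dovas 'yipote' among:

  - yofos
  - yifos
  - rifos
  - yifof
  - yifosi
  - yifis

Zoraki: *yipote
  yipote → yifose   [intervocalic lenition]
  yifose (rule 2 does not apply)
  yifose → yifosi   [vowel merger]
  yifosi → yifos   [apocope]
  giving Zoraki yifos.
Only 'yifos' matches the regular Zoraki development of *yipote.

yifos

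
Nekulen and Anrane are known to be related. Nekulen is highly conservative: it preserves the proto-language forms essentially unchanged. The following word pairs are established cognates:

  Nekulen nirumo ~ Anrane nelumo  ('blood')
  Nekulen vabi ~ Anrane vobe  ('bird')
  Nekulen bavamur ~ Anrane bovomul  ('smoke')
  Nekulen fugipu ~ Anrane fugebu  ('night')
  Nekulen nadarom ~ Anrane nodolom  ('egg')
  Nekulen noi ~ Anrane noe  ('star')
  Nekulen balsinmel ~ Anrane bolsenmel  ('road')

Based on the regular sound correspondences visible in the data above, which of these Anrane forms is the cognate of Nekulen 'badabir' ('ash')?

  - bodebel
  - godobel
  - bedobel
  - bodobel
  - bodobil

bodobel

nadarom ~ nodolom, balsinmel ~ bolsenmel — Nekulen a corresponds to Anrane o after a consonant, before a consonant other than r, m, n, p, b, f, v.
vabi ~ vobe — Nekulen a corresponds to Anrane o after a consonant, before a labial obstruent.
nirumo ~ nelumo — Nekulen i corresponds to Anrane e after a consonant, before r.
bavamur ~ bovomul — Nekulen r corresponds to Anrane l word-finally.
Applying these to Nekulen 'badabir':
  badabir → bodabir   (a→o after a consonant, before a consonant other than r, m, n, p, b, f, v)
  bodabir → bodobir   (a→o after a consonant, before a labial obstruent)
  bodobir → bodober   (i→e after a consonant, before r)
  bodober → bodobel   (r→l word-finally)
So the Anrane cognate is 'bodobel'.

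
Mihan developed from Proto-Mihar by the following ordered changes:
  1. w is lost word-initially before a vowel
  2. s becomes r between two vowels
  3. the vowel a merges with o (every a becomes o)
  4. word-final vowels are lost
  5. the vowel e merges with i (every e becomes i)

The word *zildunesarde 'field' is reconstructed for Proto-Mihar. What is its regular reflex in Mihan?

Mihan: start from *zildunesarde.
  rule 1: no change — zildunesarde
  rule 2 (rhotacism): zildunesarde → zildunerarde
  rule 3 (vowel merger): zildunerarde → zildunerorde
  rule 4 (apocope): zildunerorde → zildunerord
  rule 5 (vowel merger): zildunerord → zildunirord
  ⇒ Mihan zildunirord

zildunirord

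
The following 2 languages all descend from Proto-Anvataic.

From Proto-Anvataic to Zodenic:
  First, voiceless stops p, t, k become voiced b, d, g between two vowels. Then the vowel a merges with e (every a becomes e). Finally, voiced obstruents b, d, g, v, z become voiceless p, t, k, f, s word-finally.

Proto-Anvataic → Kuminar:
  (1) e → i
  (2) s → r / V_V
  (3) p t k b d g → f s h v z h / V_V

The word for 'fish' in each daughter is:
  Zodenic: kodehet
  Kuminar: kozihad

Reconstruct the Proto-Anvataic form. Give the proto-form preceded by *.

*kodehad

Position 7: Zodenic has t, Kuminar has d. Kuminar preserves d here (none of its changes turn any other segment into d), so the proto-segment is *d.
Position 3: Zodenic has d, Kuminar has z. Taking the neighbouring segments as reconstructed: Zodenic d could go back to *t or *d; Kuminar z could go back to *d or *z — the one source consistent with every daughter is *d.
Position 4: Zodenic has e, Kuminar has i. Taking the neighbouring segments as reconstructed: Zodenic e could go back to *a or *e; Kuminar i could go back to *e or *i — the one source consistent with every daughter is *e.
This points to *kodehad. Verify forward in each daughter:
Zodenic: *kodehad
  kodehad (rule 1 does not apply)
  kodehad → kodehed   [vowel merger]
  kodehed → kodehet   [final devoicing]
  giving Zodenic kodehet.
Kuminar: *kodehad > kodihad > kozihad  (by vowel merger, intervocalic lenition)
Only *kodehad yields all of Zodenic kodehet, Kuminar kozihad.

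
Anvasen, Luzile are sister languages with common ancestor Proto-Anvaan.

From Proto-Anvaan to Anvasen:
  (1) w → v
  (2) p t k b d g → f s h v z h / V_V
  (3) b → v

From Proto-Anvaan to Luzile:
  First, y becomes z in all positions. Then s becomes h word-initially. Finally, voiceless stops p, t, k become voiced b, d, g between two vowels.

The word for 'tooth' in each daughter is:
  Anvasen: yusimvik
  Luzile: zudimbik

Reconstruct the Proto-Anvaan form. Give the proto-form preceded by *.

*yutimbik

Position 3: Anvasen has s, Luzile has d. Taking the neighbouring segments as reconstructed: Anvasen s could go back to *t or *s; Luzile d could go back to *t or *d — the one source consistent with every daughter is *t.
Position 6: Anvasen has v, Luzile has b. Taking the neighbouring segments as reconstructed: Anvasen v could go back to *b or *v or *w; Luzile b can only go back to *b — the one source consistent with every daughter is *b.
Continuing position by position gives *yutimbik; check it forward:
Anvasen: *yutimbik
  yutimbik (rule 1 does not apply)
  yutimbik → yusimbik   [intervocalic lenition]
  yusimbik → yusimvik   [unconditioned shift]
  giving Anvasen yusimvik.
Luzile: *yutimbik
  yutimbik → zutimbik   [unconditioned shift]
  zutimbik (rule 2 does not apply)
  zutimbik → zudimbik   [intervocalic voicing]
  giving Luzile zudimbik.
*yutimbik is the unique common source.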